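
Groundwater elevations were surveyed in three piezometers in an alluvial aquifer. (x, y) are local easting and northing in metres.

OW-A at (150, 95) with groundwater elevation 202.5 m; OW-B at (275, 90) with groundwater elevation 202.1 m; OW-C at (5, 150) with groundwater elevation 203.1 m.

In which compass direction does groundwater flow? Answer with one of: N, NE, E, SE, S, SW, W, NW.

SE

Taking OW-A as reference: OW-B−OW-A = (125, -5, -0.4); OW-C−OW-A = (-145, 55, +0.6).
Solve a·Δx + b·Δy = Δh: det = 125·55 − (-145)·(-5) = 6150.
∂h/∂x = [(-0.4)·55 − (+0.6)·(-5)] / 6150 = -0.003089
∂h/∂y = [125·(+0.6) − (-145)·(-0.4)] / 6150 = +0.002764
Flow = −∇h = (+0.003089 east, -0.002764 north), which points southeast.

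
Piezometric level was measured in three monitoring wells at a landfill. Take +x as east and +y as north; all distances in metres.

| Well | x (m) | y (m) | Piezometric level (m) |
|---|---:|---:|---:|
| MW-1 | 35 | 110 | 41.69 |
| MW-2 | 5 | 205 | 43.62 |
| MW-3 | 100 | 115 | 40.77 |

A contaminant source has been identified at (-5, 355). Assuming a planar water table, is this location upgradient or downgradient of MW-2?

Differences from MW-1: to MW-2 (Δx, Δy, Δh) = (-30, 95, +1.93); to MW-3 = (65, 5, -0.92).
Determinant of the coordinate differences = (-30)·5 − 65·95 = -6325.
∂h/∂x = [(+1.93)·5 − (-0.92)·95] / -6325 = -0.01534
∂h/∂y = [(-30)·(-0.92) − 65·(+1.93)] / -6325 = +0.01547
Head at (-5, 355) = 41.69 + (-0.01534)·(-40) + (+0.01547)·(245) = 46.09 m.
That is higher than the 43.62 m at MW-2, so the point is upgradient.

upgradient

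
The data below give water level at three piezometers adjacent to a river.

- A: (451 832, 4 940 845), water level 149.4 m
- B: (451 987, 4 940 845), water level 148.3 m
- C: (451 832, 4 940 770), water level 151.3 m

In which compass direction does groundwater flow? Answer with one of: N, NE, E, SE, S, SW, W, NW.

∂h/∂x = (148.3 − 149.4) / (451987 − 451832) = -0.007097
∂h/∂y = (151.3 − 149.4) / (4940770 − 4940845) = -0.02533
Flow = −∇h = (+0.007097 east, +0.02533 north), which points north.

N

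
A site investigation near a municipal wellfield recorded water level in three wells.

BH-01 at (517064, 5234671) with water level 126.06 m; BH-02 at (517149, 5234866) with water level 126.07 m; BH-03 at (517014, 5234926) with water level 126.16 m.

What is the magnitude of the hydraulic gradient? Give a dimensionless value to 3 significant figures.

0.000611

Differences from BH-01: to BH-02 (Δx, Δy, Δh) = (85, 195, +0.01); to BH-03 = (-50, 255, +0.10).
Solve a·Δx + b·Δy = Δh: det = 85·255 − (-50)·195 = 31425.
∂h/∂x = [(+0.01)·255 − (+0.10)·195] / 31425 = -0.0005394
∂h/∂y = [85·(+0.10) − (-50)·(+0.01)] / 31425 = +0.0002864
|∇h| = √(-0.0005394² + 0.0002864²) = 0.0006107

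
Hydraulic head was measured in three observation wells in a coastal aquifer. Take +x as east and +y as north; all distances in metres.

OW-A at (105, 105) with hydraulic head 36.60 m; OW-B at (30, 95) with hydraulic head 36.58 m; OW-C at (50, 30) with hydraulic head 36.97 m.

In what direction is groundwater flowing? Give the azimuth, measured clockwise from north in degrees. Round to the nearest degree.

Taking OW-A as reference: OW-B−OW-A = (-75, -10, -0.02); OW-C−OW-A = (-55, -75, +0.37).
Solve a·Δx + b·Δy = Δh: det = (-75)·(-75) − (-55)·(-10) = 5075.
∂h/∂x = [(-0.02)·(-75) − (+0.37)·(-10)] / 5075 = +0.001025
∂h/∂y = [(-75)·(+0.37) − (-55)·(-0.02)] / 5075 = -0.005685
Flow direction (−∇h) has components (-0.001025 E, +0.005685 N).
Azimuth = atan2(E, N) = atan2(-0.001025, +0.005685) = 349.8° ≈ 350°.

350°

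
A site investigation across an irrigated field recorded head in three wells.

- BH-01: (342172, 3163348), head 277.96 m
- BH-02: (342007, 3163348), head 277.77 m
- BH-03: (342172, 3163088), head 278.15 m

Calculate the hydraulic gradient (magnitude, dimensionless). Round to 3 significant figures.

∂h/∂x = (277.77 − 277.96) / (342007 − 342172) = +0.001152
∂h/∂y = (278.15 − 277.96) / (3163088 − 3163348) = -0.0007308
|∇h| = √(0.001152² + -0.0007308²) = 0.001364

0.00136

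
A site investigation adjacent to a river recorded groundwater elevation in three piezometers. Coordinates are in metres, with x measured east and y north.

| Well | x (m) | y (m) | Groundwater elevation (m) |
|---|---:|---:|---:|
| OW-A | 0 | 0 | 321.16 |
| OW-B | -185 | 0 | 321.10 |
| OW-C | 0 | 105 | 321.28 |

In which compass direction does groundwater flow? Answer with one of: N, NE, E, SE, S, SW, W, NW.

S

∂h/∂x = (321.10 − 321.16) / (-185 − 0) = +0.0003243
∂h/∂y = (321.28 − 321.16) / (105 − 0) = +0.001143
Flow = −∇h = (-0.0003243 east, -0.001143 north), which points south.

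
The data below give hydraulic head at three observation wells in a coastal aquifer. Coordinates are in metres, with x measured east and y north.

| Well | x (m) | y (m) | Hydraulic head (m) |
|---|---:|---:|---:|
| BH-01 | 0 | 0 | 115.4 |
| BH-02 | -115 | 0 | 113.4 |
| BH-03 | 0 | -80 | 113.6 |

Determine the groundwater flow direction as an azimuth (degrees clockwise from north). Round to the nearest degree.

∂h/∂x = (113.4 − 115.4) / (-115 − 0) = +0.01739
∂h/∂y = (113.6 − 115.4) / (-80 − 0) = +0.02250
Flow direction (−∇h) has components (-0.01739 E, -0.02250 N).
Azimuth = atan2(E, N) = atan2(-0.01739, -0.02250) = 217.7° ≈ 218°.

218°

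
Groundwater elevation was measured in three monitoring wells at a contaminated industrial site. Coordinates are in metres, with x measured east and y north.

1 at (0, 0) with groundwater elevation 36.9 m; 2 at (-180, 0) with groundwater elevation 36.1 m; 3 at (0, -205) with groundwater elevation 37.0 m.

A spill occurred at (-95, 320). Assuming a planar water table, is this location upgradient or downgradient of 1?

downgradient

∂h/∂x = (36.1 − 36.9) / (-180 − 0) = +0.004444
∂h/∂y = (37.0 − 36.9) / (-205 − 0) = -0.0004878
Head at (-95, 320) = 36.9 + (+0.004444)·(-95) + (-0.0004878)·(320) = 36.32 m.
That is lower than the 36.9 m at 1, so the point is downgradient.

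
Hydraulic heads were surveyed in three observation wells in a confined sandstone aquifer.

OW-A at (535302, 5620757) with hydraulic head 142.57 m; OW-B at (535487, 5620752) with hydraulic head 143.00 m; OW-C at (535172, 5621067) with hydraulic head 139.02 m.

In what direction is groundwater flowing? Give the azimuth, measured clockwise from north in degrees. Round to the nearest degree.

349°

With h = a·x + b·y + c and OW-A as origin, the differences give:
  185·a + (-5)·b = +0.43
  (-130)·a + 310·b = -3.55
Eliminate b (×310 and ×(-5), subtract): 56700·a = 115.550 → a = ∂h/∂x = +0.002038
Back-substitute: b = ∂h/∂y = -0.01060.
Flow direction (−∇h) has components (-0.002038 E, +0.01060 N).
Azimuth = atan2(E, N) = atan2(-0.002038, +0.01060) = 349.1° ≈ 349°.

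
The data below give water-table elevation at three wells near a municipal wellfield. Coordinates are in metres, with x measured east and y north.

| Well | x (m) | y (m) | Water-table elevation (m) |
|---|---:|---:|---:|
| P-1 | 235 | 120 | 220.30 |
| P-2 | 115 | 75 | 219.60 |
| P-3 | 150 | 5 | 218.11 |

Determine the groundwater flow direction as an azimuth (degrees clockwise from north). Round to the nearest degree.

175°

Taking P-1 as reference: P-2−P-1 = (-120, -45, -0.70); P-3−P-1 = (-85, -115, -2.19).
Determinant of the coordinate differences = (-120)·(-115) − (-85)·(-45) = 9975.
∂h/∂x = [(-0.70)·(-115) − (-2.19)·(-45)] / 9975 = -0.001810
∂h/∂y = [(-120)·(-2.19) − (-85)·(-0.70)] / 9975 = +0.02038
Flow direction (−∇h) has components (+0.001810 E, -0.02038 N).
Azimuth = atan2(E, N) = atan2(+0.001810, -0.02038) = 174.9° ≈ 175°.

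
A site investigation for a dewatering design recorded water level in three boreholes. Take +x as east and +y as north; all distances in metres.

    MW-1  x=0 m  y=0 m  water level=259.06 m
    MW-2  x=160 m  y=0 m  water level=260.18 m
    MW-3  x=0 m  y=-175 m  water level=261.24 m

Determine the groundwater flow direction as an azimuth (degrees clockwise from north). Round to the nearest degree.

331°

∂h/∂x = (260.18 − 259.06) / (160 − 0) = +0.007000
∂h/∂y = (261.24 − 259.06) / (-175 − 0) = -0.01246
Flow direction (−∇h) has components (-0.007000 E, +0.01246 N).
Azimuth = atan2(E, N) = atan2(-0.007000, +0.01246) = 330.7° ≈ 331°.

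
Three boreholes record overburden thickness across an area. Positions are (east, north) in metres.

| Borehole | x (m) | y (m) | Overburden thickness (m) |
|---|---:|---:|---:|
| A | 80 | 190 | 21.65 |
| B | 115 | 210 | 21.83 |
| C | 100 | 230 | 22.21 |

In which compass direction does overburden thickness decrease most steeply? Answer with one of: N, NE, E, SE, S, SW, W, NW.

With d = a·x + b·y + c and A as origin, the differences give:
  35·a + 20·b = +0.18
  20·a + 40·b = +0.56
Eliminate b (×40 and ×20, subtract): 1000·a = -4.000 → a = ∂d/∂x = -0.004000
Back-substitute: b = ∂d/∂y = +0.01600.
Steepest decrease is along −∇f = (+0.004000 E, -0.01600 N) → south.

S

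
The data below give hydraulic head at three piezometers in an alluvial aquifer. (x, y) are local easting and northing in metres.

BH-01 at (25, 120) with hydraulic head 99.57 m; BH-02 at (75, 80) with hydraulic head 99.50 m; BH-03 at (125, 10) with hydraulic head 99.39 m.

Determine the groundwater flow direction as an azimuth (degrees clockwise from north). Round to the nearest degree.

With h = a·x + b·y + c and BH-01 as origin, the differences give:
  50·a + (-40)·b = -0.07
  100·a + (-110)·b = -0.18
Eliminate b (×(-110) and ×(-40), subtract): -1500·a = 0.500 → a = ∂h/∂x = -0.0003333
Back-substitute: b = ∂h/∂y = +0.001333.
Flow direction (−∇h) has components (+0.0003333 E, -0.001333 N).
Azimuth = atan2(E, N) = atan2(+0.0003333, -0.001333) = 166.0° ≈ 166°.

166°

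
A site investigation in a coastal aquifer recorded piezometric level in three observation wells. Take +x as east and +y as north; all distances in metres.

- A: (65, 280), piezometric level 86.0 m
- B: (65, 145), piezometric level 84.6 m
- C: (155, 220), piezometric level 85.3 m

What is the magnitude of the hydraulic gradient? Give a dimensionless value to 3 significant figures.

0.0104

Three-point gradient (reference A): Δ to B = (0, -135, -1.4), Δ to C = (90, -60, -0.7).
∂h/∂x = -0.0008642, ∂h/∂y = +0.01037 (det = 12150).
|∇h| = √(-0.0008642² + 0.01037²) = 0.01041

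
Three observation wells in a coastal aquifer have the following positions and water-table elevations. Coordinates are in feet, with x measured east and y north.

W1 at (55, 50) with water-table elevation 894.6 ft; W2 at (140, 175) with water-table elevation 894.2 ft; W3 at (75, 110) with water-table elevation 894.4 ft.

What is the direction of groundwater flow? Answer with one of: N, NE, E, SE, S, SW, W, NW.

N

With h = a·x + b·y + c and W1 as origin, the differences give:
  85·a + 125·b = -0.4
  20·a + 60·b = -0.2
Eliminate b (×60 and ×125, subtract): 2600·a = 1.00 → a = ∂h/∂x = +0.0003846
Back-substitute: b = ∂h/∂y = -0.003462.
Flow = −∇h = (-0.0003846 east, +0.003462 north), which points north.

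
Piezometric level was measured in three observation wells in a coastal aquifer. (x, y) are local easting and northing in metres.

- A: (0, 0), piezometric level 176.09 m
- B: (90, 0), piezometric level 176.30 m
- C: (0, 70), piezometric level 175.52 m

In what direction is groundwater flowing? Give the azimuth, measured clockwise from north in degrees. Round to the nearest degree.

344°

∂h/∂x = (176.30 − 176.09) / (90 − 0) = +0.002333
∂h/∂y = (175.52 − 176.09) / (70 − 0) = -0.008143
Flow direction (−∇h) has components (-0.002333 E, +0.008143 N).
Azimuth = atan2(E, N) = atan2(-0.002333, +0.008143) = 344.0° ≈ 344°.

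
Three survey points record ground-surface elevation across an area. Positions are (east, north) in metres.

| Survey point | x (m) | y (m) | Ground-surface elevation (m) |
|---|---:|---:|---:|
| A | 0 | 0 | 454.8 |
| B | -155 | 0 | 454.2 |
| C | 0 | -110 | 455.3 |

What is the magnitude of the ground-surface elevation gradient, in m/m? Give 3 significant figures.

∂z/∂x = (454.2 − 454.8) / (-155 − 0) = +0.003871
∂z/∂y = (455.3 − 454.8) / (-110 − 0) = -0.004545
|∇f| = √(0.003871² + -0.004545²) = 0.00597 m/m

0.00597 m/m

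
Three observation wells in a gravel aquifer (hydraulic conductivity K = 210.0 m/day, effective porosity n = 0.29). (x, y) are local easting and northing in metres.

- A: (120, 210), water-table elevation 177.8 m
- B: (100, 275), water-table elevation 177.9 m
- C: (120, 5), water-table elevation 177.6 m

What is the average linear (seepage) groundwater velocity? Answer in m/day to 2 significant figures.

Taking A as reference: B−A = (-20, 65, +0.1); C−A = (0, -205, -0.2).
Determinant of the coordinate differences = (-20)·(-205) − 0·65 = 4100.
∂h/∂x = [(+0.1)·(-205) − (-0.2)·65] / 4100 = -0.001829
∂h/∂y = [(-20)·(-0.2) − 0·(+0.1)] / 4100 = +0.0009756
|∇h| = √(-0.001829² + 0.0009756²) = 0.002073
Seepage velocity v = K·i/n = 210.0 × 0.002073 / 0.29 = 1.501 m/day.

1.5 m/day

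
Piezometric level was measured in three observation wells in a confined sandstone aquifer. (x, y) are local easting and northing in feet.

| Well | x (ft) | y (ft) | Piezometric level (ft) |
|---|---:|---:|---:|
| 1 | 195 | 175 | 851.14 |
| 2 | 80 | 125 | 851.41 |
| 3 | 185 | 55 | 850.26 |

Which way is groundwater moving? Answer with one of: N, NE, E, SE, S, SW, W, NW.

Taking 1 as reference: 2−1 = (-115, -50, +0.27); 3−1 = (-10, -120, -0.88).
Solve a·Δx + b·Δy = Δh: det = (-115)·(-120) − (-10)·(-50) = 13300.
∂h/∂x = [(+0.27)·(-120) − (-0.88)·(-50)] / 13300 = -0.005744
∂h/∂y = [(-115)·(-0.88) − (-10)·(+0.27)] / 13300 = +0.007812
Flow = −∇h = (+0.005744 east, -0.007812 north), which points southeast.

SE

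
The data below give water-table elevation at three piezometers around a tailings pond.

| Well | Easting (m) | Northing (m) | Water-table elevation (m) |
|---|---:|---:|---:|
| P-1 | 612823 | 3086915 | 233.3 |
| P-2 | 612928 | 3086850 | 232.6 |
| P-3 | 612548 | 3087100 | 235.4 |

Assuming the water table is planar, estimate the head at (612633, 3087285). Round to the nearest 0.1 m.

239.1 m

Differences from P-1: to P-2 (Δx, Δy, Δh) = (105, -65, -0.7); to P-3 = (-275, 185, +2.1).
Solve a·Δx + b·Δy = Δh: det = 105·185 − (-275)·(-65) = 1550.
∂h/∂x = [(-0.7)·185 − (+2.1)·(-65)] / 1550 = +0.004516
∂h/∂y = [105·(+2.1) − (-275)·(-0.7)] / 1550 = +0.01806
h(612633, 3087285) = 233.3 + (+0.004516)·(-190) + (+0.01806)·(370) = 233.3 -0.858 +6.684 = 239.126 m.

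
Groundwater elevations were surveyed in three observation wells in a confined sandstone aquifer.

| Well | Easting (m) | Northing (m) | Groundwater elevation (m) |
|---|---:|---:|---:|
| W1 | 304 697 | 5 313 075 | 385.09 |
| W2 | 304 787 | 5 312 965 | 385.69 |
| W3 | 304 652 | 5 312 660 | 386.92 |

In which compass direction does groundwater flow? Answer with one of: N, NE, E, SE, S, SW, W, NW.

Three-point gradient (reference W1): Δ to W2 = (90, -110, +0.60), Δ to W3 = (-45, -415, +1.83).
∂h/∂x = +0.001128, ∂h/∂y = -0.004532 (det = -42300).
Flow = −∇h = (-0.001128 east, +0.004532 north), which points north.

N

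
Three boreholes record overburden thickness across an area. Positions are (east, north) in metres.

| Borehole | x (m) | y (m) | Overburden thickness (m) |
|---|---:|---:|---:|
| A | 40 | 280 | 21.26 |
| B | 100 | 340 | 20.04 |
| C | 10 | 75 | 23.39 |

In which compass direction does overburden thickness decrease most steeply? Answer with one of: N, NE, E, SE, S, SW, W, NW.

NE

With d = a·x + b·y + c and A as origin, the differences give:
  60·a + 60·b = -1.22
  (-30)·a + (-205)·b = +2.13
Eliminate b (×(-205) and ×60, subtract): -10500·a = 122.300 → a = ∂d/∂x = -0.01165
Back-substitute: b = ∂d/∂y = -0.008686.
Steepest decrease is along −∇f = (+0.01165 E, +0.008686 N) → northeast.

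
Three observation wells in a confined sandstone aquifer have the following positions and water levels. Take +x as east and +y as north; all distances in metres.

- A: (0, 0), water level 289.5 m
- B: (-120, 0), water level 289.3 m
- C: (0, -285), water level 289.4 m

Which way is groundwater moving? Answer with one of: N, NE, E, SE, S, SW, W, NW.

∂h/∂x = (289.3 − 289.5) / (-120 − 0) = +0.001667
∂h/∂y = (289.4 − 289.5) / (-285 − 0) = +0.0003509
Flow = −∇h = (-0.001667 east, -0.0003509 north), which points west.

W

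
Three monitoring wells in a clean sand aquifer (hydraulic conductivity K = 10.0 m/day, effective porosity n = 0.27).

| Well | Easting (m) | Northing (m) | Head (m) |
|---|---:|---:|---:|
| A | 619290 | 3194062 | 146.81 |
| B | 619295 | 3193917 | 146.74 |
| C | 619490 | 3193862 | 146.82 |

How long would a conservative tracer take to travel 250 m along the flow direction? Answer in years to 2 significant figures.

25 years

With h = a·x + b·y + c and A as origin, the differences give:
  5·a + (-145)·b = -0.07
  200·a + (-200)·b = +0.01
Eliminate b (×(-200) and ×(-145), subtract): 28000·a = 15.450 → a = ∂h/∂x = +0.0005518
Back-substitute: b = ∂h/∂y = +0.0005018.
|∇h| = √(0.0005518² + 0.0005018²) = 0.0007458
Seepage velocity v = K·i/n = 10.0 × 0.0007458 / 0.27 = 0.02762 m/day.
t = 250 / 0.02762 = 9051 days = 24.8 years.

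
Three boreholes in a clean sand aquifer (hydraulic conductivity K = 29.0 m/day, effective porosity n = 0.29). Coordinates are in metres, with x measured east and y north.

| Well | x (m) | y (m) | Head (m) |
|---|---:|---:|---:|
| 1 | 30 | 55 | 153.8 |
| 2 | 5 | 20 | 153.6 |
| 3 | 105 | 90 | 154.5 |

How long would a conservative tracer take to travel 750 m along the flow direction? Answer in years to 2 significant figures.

With h = a·x + b·y + c and 1 as origin, the differences give:
  (-25)·a + (-35)·b = -0.2
  75·a + 35·b = +0.7
Eliminate b (×35 and ×(-35), subtract): 1750·a = 17.50 → a = ∂h/∂x = +0.010000
Back-substitute: b = ∂h/∂y = -0.001429.
|∇h| = √(0.010000² + -0.001429²) = 0.0101
Seepage velocity v = K·i/n = 29.0 × 0.0101 / 0.29 = 1.01 m/day.
t = 750 / 1.01 = 742.6 days = 2.03 years.

2.0 years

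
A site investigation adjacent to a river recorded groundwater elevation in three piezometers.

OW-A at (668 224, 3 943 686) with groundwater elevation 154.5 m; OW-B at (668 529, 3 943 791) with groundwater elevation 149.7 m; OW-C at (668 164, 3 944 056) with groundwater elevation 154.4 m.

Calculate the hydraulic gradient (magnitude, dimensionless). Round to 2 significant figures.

0.015

Differences from OW-A: to OW-B (Δx, Δy, Δh) = (305, 105, -4.8); to OW-C = (-60, 370, -0.1).
Determinant of the coordinate differences = 305·370 − (-60)·105 = 119150.
∂h/∂x = [(-4.8)·370 − (-0.1)·105] / 119150 = -0.01482
∂h/∂y = [305·(-0.1) − (-60)·(-4.8)] / 119150 = -0.002673
|∇h| = √(-0.01482² + -0.002673²) = 0.01506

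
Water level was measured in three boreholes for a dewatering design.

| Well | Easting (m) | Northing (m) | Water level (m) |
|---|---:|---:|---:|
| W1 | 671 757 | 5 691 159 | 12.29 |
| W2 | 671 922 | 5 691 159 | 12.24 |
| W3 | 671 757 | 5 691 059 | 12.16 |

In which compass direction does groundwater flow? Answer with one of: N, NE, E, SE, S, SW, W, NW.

S

∂h/∂x = (12.24 − 12.29) / (671922 − 671757) = -0.0003030
∂h/∂y = (12.16 − 12.29) / (5691059 − 5691159) = +0.001300
Flow = −∇h = (+0.0003030 east, -0.001300 north), which points south.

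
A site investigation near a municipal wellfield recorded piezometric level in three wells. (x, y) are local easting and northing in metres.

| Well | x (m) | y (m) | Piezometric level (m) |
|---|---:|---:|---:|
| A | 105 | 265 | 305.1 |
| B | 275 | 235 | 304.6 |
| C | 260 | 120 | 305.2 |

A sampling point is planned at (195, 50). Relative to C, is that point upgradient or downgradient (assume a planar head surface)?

Taking A as reference: B−A = (170, -30, -0.5); C−A = (155, -145, +0.1).
Solve a·Δx + b·Δy = Δh: det = 170·(-145) − 155·(-30) = -20000.
∂h/∂x = [(-0.5)·(-145) − (+0.1)·(-30)] / -20000 = -0.003775
∂h/∂y = [170·(+0.1) − 155·(-0.5)] / -20000 = -0.004725
Head at (195, 50) = 305.1 + (-0.003775)·(90) + (-0.004725)·(-215) = 305.78 m.
That is higher than the 305.2 m at C, so the point is upgradient.

upgradient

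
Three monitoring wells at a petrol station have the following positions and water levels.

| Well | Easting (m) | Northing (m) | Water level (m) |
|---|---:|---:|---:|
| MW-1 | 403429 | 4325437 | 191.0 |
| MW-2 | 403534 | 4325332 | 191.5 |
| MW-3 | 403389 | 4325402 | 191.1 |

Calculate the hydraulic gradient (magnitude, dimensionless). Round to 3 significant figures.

0.00397

Differences from MW-1: to MW-2 (Δx, Δy, Δh) = (105, -105, +0.5); to MW-3 = (-40, -35, +0.1).
Determinant of the coordinate differences = 105·(-35) − (-40)·(-105) = -7875.
∂h/∂x = [(+0.5)·(-35) − (+0.1)·(-105)] / -7875 = +0.0008889
∂h/∂y = [105·(+0.1) − (-40)·(+0.5)] / -7875 = -0.003873
|∇h| = √(0.0008889² + -0.003873²) = 0.003974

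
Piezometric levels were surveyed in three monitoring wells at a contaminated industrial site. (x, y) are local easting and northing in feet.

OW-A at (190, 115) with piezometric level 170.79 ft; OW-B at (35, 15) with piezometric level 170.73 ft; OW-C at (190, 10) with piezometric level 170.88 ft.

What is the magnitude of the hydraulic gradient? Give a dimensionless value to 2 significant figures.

0.0013

Differences from OW-A: to OW-B (Δx, Δy, Δh) = (-155, -100, -0.06); to OW-C = (0, -105, +0.09).
Determinant of the coordinate differences = (-155)·(-105) − 0·(-100) = 16275.
∂h/∂x = [(-0.06)·(-105) − (+0.09)·(-100)] / 16275 = +0.0009401
∂h/∂y = [(-155)·(+0.09) − 0·(-0.06)] / 16275 = -0.0008571
|∇h| = √(0.0009401² + -0.0008571²) = 0.001272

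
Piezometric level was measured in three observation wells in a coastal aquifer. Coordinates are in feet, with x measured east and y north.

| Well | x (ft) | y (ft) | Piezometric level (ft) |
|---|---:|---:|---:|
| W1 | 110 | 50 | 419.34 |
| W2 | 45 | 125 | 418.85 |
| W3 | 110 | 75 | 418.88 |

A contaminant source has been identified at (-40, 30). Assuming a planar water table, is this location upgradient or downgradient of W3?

upgradient

Taking W1 as reference: W2−W1 = (-65, 75, -0.49); W3−W1 = (0, 25, -0.46).
Determinant of the coordinate differences = (-65)·25 − 0·75 = -1625.
∂h/∂x = [(-0.49)·25 − (-0.46)·75] / -1625 = -0.01369
∂h/∂y = [(-65)·(-0.46) − 0·(-0.49)] / -1625 = -0.01840
Head at (-40, 30) = 419.34 + (-0.01369)·(-150) + (-0.01840)·(-20) = 421.76 ft.
That is higher than the 418.88 ft at W3, so the point is upgradient.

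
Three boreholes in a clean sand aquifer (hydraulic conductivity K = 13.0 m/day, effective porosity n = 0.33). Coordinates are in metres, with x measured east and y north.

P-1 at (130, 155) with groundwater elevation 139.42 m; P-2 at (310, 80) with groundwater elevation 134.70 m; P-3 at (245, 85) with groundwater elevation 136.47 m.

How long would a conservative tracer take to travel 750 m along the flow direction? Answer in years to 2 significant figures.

1.9 years

Taking P-1 as reference: P-2−P-1 = (180, -75, -4.72); P-3−P-1 = (115, -70, -2.95).
Determinant of the coordinate differences = 180·(-70) − 115·(-75) = -3975.
∂h/∂x = [(-4.72)·(-70) − (-2.95)·(-75)] / -3975 = -0.02746
∂h/∂y = [180·(-2.95) − 115·(-4.72)] / -3975 = -0.002969
|∇h| = √(-0.02746² + -0.002969²) = 0.02762
Seepage velocity v = K·i/n = 13.0 × 0.02762 / 0.33 = 1.088 m/day.
t = 750 / 1.088 = 689.3 days = 1.89 years.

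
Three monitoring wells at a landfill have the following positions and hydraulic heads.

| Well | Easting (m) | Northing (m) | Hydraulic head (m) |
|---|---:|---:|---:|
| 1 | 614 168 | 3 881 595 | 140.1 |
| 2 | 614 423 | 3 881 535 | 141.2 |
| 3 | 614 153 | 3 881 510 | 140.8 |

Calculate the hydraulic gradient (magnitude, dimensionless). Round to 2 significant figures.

Three-point gradient (reference 1): Δ to 2 = (255, -60, +1.1), Δ to 3 = (-15, -85, +0.7).
∂h/∂x = +0.002281, ∂h/∂y = -0.008638 (det = -22575).
|∇h| = √(0.002281² + -0.008638²) = 0.008934

0.0089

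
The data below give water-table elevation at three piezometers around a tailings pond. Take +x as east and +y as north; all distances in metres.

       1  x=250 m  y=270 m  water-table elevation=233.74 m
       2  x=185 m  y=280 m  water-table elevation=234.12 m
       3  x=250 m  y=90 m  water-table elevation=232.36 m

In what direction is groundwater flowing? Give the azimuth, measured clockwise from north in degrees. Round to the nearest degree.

149°

Three-point gradient (reference 1): Δ to 2 = (-65, 10, +0.38), Δ to 3 = (0, -180, -1.38).
∂h/∂x = -0.004667, ∂h/∂y = +0.007667 (det = 11700).
Flow direction (−∇h) has components (+0.004667 E, -0.007667 N).
Azimuth = atan2(E, N) = atan2(+0.004667, -0.007667) = 148.7° ≈ 149°.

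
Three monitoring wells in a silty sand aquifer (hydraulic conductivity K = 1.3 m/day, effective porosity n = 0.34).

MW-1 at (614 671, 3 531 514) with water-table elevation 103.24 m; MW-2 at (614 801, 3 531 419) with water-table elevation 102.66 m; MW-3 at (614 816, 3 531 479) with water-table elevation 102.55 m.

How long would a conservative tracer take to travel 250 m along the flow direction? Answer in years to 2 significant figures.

36 years

Taking MW-1 as reference: MW-2−MW-1 = (130, -95, -0.58); MW-3−MW-1 = (145, -35, -0.69).
Solve a·Δx + b·Δy = Δh: det = 130·(-35) − 145·(-95) = 9225.
∂h/∂x = [(-0.58)·(-35) − (-0.69)·(-95)] / 9225 = -0.004905
∂h/∂y = [130·(-0.69) − 145·(-0.58)] / 9225 = -0.0006070
|∇h| = √(-0.004905² + -0.0006070²) = 0.004942
Seepage velocity v = K·i/n = 1.3 × 0.004942 / 0.34 = 0.0189 m/day.
t = 250 / 0.0189 = 1.323e+04 days = 36.2 years.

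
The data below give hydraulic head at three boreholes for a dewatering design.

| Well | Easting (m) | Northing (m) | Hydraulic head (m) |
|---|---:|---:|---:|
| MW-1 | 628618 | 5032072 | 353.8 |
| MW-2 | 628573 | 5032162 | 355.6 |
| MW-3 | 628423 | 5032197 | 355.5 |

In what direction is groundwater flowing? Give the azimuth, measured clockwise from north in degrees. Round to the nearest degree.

195°

Taking MW-1 as reference: MW-2−MW-1 = (-45, 90, +1.8); MW-3−MW-1 = (-195, 125, +1.7).
Solve a·Δx + b·Δy = Δh: det = (-45)·125 − (-195)·90 = 11925.
∂h/∂x = [(+1.8)·125 − (+1.7)·90] / 11925 = +0.006038
∂h/∂y = [(-45)·(+1.7) − (-195)·(+1.8)] / 11925 = +0.02302
Flow direction (−∇h) has components (-0.006038 E, -0.02302 N).
Azimuth = atan2(E, N) = atan2(-0.006038, -0.02302) = 194.7° ≈ 195°.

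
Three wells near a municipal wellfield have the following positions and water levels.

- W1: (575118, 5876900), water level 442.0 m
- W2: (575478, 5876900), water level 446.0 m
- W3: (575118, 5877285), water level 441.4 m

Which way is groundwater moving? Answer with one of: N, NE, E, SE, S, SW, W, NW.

W

∂h/∂x = (446.0 − 442.0) / (575478 − 575118) = +0.01111
∂h/∂y = (441.4 − 442.0) / (5877285 − 5876900) = -0.001558
Flow = −∇h = (-0.01111 east, +0.001558 north), which points west.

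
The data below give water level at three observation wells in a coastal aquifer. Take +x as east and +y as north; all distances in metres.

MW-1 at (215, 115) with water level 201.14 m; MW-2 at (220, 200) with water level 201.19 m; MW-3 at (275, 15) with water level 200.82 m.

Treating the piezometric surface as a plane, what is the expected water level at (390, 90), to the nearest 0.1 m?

200.4 m

Taking MW-1 as reference: MW-2−MW-1 = (5, 85, +0.05); MW-3−MW-1 = (60, -100, -0.32).
Determinant of the coordinate differences = 5·(-100) − 60·85 = -5600.
∂h/∂x = [(+0.05)·(-100) − (-0.32)·85] / -5600 = -0.003964
∂h/∂y = [5·(-0.32) − 60·(+0.05)] / -5600 = +0.0008214
h(390, 90) = 201.14 + (-0.003964)·(175) + (+0.0008214)·(-25) = 201.14 -0.694 -0.021 = 200.426 m.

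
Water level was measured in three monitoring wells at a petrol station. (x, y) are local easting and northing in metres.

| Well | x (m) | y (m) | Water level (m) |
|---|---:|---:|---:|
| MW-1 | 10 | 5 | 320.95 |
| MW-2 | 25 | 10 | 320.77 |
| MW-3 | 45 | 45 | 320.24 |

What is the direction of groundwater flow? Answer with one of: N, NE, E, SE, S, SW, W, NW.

NE

Three-point gradient (reference MW-1): Δ to MW-2 = (15, 5, -0.18), Δ to MW-3 = (35, 40, -0.71).
∂h/∂x = -0.008588, ∂h/∂y = -0.01024 (det = 425).
Flow = −∇h = (+0.008588 east, +0.01024 north), which points northeast.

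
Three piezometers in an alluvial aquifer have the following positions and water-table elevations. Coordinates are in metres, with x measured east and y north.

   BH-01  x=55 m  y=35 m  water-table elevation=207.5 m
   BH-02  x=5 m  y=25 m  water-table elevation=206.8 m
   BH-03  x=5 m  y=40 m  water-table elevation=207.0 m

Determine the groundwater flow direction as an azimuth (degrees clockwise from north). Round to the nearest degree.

220°

Differences from BH-01: to BH-02 (Δx, Δy, Δh) = (-50, -10, -0.7); to BH-03 = (-50, 5, -0.5).
Determinant of the coordinate differences = (-50)·5 − (-50)·(-10) = -750.
∂h/∂x = [(-0.7)·5 − (-0.5)·(-10)] / -750 = +0.01133
∂h/∂y = [(-50)·(-0.5) − (-50)·(-0.7)] / -750 = +0.01333
Flow direction (−∇h) has components (-0.01133 E, -0.01333 N).
Azimuth = atan2(E, N) = atan2(-0.01133, -0.01333) = 220.4° ≈ 220°.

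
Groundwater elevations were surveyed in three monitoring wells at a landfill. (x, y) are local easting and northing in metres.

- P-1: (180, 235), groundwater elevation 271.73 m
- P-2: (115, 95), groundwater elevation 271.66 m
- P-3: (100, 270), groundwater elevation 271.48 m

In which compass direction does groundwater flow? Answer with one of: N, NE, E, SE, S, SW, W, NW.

W

With h = a·x + b·y + c and P-1 as origin, the differences give:
  (-65)·a + (-140)·b = -0.07
  (-80)·a + 35·b = -0.25
Eliminate b (×35 and ×(-140), subtract): -13475·a = -37.450 → a = ∂h/∂x = +0.002779
Back-substitute: b = ∂h/∂y = -0.0007904.
Flow = −∇h = (-0.002779 east, +0.0007904 north), which points west.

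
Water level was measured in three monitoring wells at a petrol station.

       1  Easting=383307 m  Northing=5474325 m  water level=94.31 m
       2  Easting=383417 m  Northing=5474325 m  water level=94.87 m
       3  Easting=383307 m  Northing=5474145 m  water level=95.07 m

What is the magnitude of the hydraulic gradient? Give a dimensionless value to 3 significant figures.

∂h/∂x = (94.87 − 94.31) / (383417 − 383307) = +0.005091
∂h/∂y = (95.07 − 94.31) / (5474145 − 5474325) = -0.004222
|∇h| = √(0.005091² + -0.004222²) = 0.006614

0.00661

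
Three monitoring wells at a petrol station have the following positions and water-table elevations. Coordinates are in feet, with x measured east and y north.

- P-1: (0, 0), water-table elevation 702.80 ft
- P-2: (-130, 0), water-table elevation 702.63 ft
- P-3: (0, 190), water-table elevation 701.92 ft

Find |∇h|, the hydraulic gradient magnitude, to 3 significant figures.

∂h/∂x = (702.63 − 702.80) / (-130 − 0) = +0.001308
∂h/∂y = (701.92 − 702.80) / (190 − 0) = -0.004632
|∇h| = √(0.001308² + -0.004632²) = 0.004813

0.00481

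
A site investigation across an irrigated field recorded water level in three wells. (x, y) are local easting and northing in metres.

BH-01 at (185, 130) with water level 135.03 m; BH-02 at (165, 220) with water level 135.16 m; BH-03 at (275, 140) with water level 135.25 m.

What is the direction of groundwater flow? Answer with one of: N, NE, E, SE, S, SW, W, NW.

Differences from BH-01: to BH-02 (Δx, Δy, Δh) = (-20, 90, +0.13); to BH-03 = (90, 10, +0.22).
Determinant of the coordinate differences = (-20)·10 − 90·90 = -8300.
∂h/∂x = [(+0.13)·10 − (+0.22)·90] / -8300 = +0.002229
∂h/∂y = [(-20)·(+0.22) − 90·(+0.13)] / -8300 = +0.001940
Flow = −∇h = (-0.002229 east, -0.001940 north), which points southwest.

SW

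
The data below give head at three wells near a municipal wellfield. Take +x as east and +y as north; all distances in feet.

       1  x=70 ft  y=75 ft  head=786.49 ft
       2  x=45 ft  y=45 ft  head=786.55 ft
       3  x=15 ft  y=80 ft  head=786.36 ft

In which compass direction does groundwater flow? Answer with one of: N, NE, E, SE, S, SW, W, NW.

With h = a·x + b·y + c and 1 as origin, the differences give:
  (-25)·a + (-30)·b = +0.06
  (-55)·a + 5·b = -0.13
Eliminate b (×5 and ×(-30), subtract): -1775·a = -3.600 → a = ∂h/∂x = +0.002028
Back-substitute: b = ∂h/∂y = -0.003690.
Flow = −∇h = (-0.002028 east, +0.003690 north), which points northwest.

NW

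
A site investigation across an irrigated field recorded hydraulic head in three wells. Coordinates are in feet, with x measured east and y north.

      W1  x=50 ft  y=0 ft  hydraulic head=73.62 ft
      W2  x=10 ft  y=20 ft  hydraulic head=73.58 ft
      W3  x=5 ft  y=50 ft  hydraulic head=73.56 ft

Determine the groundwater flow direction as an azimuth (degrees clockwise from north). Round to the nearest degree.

307°

Three-point gradient (reference W1): Δ to W2 = (-40, 20, -0.04), Δ to W3 = (-45, 50, -0.06).
∂h/∂x = +0.0007273, ∂h/∂y = -0.0005455 (det = -1100).
Flow direction (−∇h) has components (-0.0007273 E, +0.0005455 N).
Azimuth = atan2(E, N) = atan2(-0.0007273, +0.0005455) = 306.9° ≈ 307°.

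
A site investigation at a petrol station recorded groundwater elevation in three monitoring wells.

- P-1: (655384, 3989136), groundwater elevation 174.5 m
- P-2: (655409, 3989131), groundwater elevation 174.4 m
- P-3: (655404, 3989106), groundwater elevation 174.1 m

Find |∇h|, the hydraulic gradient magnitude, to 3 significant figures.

0.0124

With h = a·x + b·y + c and P-1 as origin, the differences give:
  25·a + (-5)·b = -0.1
  20·a + (-30)·b = -0.4
Eliminate b (×(-30) and ×(-5), subtract): -650·a = 1.00 → a = ∂h/∂x = -0.001538
Back-substitute: b = ∂h/∂y = +0.01231.
|∇h| = √(-0.001538² + 0.01231²) = 0.01241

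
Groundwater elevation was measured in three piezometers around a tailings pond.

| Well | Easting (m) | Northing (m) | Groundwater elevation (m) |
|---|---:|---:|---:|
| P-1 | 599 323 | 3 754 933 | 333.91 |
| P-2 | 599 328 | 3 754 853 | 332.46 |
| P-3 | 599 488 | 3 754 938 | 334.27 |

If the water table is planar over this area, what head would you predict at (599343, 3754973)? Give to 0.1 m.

334.7 m

With h = a·x + b·y + c and P-1 as origin, the differences give:
  5·a + (-80)·b = -1.45
  165·a + 5·b = +0.36
Eliminate b (×5 and ×(-80), subtract): 13225·a = 21.550 → a = ∂h/∂x = +0.001629
Back-substitute: b = ∂h/∂y = +0.01823.
h(599343, 3754973) = 333.91 + (+0.001629)·(20) + (+0.01823)·(40) = 333.91 +0.033 +0.729 = 334.672 m.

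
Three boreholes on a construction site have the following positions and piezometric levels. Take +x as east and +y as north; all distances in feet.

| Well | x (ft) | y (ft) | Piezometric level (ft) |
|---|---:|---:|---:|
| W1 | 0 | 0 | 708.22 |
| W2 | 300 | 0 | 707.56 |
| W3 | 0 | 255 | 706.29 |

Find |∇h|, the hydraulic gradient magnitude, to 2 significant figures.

∂h/∂x = (707.56 − 708.22) / (300 − 0) = -0.002200
∂h/∂y = (706.29 − 708.22) / (255 − 0) = -0.007569
|∇h| = √(-0.002200² + -0.007569²) = 0.007882

0.0079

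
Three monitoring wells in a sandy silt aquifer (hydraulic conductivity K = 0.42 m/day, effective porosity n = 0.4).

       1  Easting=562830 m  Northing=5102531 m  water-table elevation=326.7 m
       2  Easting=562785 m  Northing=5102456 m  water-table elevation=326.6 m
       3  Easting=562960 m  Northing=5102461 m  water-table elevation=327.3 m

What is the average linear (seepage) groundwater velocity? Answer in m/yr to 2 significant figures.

1.6 m/yr

With h = a·x + b·y + c and 1 as origin, the differences give:
  (-45)·a + (-75)·b = -0.1
  130·a + (-70)·b = +0.6
Eliminate b (×(-70) and ×(-75), subtract): 12900·a = 52.00 → a = ∂h/∂x = +0.004031
Back-substitute: b = ∂h/∂y = -0.001085.
|∇h| = √(0.004031² + -0.001085²) = 0.004174
Seepage velocity v = K·i/n = 0.42 × 0.004174 / 0.4 = 0.004383 m/day = 1.601 m/yr.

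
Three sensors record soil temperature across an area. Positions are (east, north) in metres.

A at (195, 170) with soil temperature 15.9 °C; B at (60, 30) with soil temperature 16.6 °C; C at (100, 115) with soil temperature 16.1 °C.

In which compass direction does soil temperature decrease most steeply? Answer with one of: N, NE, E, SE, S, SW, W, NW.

Taking A as reference: B−A = (-135, -140, +0.7); C−A = (-95, -55, +0.2).
Determinant of the coordinate differences = (-135)·(-55) − (-95)·(-140) = -5875.
∂T/∂x = [(+0.7)·(-55) − (+0.2)·(-140)] / -5875 = +0.001787
∂T/∂y = [(-135)·(+0.2) − (-95)·(+0.7)] / -5875 = -0.006723
Steepest decrease is along −∇f = (-0.001787 E, +0.006723 N) → north.

N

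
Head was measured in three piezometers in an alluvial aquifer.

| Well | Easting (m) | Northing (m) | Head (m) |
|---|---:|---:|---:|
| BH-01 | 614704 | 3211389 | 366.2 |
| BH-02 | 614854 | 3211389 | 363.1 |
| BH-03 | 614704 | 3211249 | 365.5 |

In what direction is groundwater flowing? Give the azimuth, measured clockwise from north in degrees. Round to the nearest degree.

104°

∂h/∂x = (363.1 − 366.2) / (614854 − 614704) = -0.02067
∂h/∂y = (365.5 − 366.2) / (3211249 − 3211389) = +0.005000
Flow direction (−∇h) has components (+0.02067 E, -0.005000 N).
Azimuth = atan2(E, N) = atan2(+0.02067, -0.005000) = 103.6° ≈ 104°.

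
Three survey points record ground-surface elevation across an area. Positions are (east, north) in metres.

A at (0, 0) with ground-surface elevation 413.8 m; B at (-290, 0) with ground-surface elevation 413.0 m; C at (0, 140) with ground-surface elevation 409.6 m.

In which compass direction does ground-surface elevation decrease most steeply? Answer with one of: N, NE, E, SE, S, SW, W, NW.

N

∂z/∂x = (413.0 − 413.8) / (-290 − 0) = +0.002759
∂z/∂y = (409.6 − 413.8) / (140 − 0) = -0.03000
Steepest decrease is along −∇f = (-0.002759 E, +0.03000 N) → north.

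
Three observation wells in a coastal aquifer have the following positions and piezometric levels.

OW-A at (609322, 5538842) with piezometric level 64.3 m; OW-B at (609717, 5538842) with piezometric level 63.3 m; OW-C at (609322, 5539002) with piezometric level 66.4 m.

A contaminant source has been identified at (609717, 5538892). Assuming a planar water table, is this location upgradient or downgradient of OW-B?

upgradient

∂h/∂x = (63.3 − 64.3) / (609717 − 609322) = -0.002532
∂h/∂y = (66.4 − 64.3) / (5539002 − 5538842) = +0.01313
Head at (609717, 5538892) = 64.3 + (-0.002532)·(395) + (+0.01313)·(50) = 63.96 m.
That is higher than the 63.3 m at OW-B, so the point is upgradient.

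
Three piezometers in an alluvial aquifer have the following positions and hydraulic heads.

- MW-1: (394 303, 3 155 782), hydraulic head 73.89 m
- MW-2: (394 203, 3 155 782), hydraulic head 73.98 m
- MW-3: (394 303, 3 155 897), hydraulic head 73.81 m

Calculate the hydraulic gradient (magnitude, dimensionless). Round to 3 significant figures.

∂h/∂x = (73.98 − 73.89) / (394203 − 394303) = -0.0009000
∂h/∂y = (73.81 − 73.89) / (3155897 − 3155782) = -0.0006957
|∇h| = √(-0.0009000² + -0.0006957²) = 0.001138

0.00114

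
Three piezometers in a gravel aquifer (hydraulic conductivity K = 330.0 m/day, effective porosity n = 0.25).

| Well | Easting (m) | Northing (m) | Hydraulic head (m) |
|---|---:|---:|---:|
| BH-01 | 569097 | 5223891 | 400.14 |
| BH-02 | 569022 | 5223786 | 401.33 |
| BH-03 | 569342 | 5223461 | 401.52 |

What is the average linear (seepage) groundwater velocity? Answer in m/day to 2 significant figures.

12 m/day

With h = a·x + b·y + c and BH-01 as origin, the differences give:
  (-75)·a + (-105)·b = +1.19
  245·a + (-430)·b = +1.38
Eliminate b (×(-430) and ×(-105), subtract): 57975·a = -366.800 → a = ∂h/∂x = -0.006327
Back-substitute: b = ∂h/∂y = -0.006814.
|∇h| = √(-0.006327² + -0.006814²) = 0.009298
Seepage velocity v = K·i/n = 330.0 × 0.009298 / 0.25 = 12.27 m/day.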